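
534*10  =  5340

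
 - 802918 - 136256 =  - 939174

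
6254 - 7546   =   - 1292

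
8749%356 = 205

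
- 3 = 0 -3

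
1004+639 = 1643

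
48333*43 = 2078319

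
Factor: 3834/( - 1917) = -2^1 = -2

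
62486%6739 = 1835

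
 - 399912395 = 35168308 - 435080703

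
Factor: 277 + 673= 2^1*5^2*19^1 = 950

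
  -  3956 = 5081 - 9037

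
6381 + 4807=11188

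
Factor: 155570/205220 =47/62  =  2^(-1 )*31^ ( - 1 )*47^1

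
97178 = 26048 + 71130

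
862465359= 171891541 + 690573818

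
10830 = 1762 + 9068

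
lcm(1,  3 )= 3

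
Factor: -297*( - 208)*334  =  20633184  =  2^5*3^3*11^1*13^1*167^1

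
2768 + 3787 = 6555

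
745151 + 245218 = 990369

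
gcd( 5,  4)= 1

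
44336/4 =11084 = 11084.00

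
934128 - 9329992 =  - 8395864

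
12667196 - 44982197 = - 32315001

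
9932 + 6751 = 16683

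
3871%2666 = 1205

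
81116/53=81116/53 =1530.49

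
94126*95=8941970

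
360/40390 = 36/4039 = 0.01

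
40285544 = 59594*676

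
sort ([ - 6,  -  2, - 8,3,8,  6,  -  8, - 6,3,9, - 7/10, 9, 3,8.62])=[ - 8,-8, - 6, - 6, - 2, - 7/10,3,3,3,6,8,8.62, 9,  9]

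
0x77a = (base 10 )1914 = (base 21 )473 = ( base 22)3L0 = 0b11101111010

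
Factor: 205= 5^1*41^1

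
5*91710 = 458550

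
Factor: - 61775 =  - 5^2*7^1 *353^1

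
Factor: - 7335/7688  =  -2^( - 3)*3^2*5^1*31^(  -  2 )*163^1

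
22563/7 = 3223 + 2/7 = 3223.29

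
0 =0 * 50340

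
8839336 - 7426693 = 1412643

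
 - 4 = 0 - 4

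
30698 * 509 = 15625282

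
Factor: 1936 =2^4*11^2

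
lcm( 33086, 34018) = 2415278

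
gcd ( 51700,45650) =550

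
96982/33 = 2938 + 28/33= 2938.85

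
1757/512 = 3 + 221/512  =  3.43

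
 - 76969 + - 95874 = -172843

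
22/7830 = 11/3915 = 0.00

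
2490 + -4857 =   -  2367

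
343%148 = 47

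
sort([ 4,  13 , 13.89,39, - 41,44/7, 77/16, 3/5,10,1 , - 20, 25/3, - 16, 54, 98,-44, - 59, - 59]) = [ - 59,-59, - 44, - 41 ,-20 , - 16, 3/5, 1, 4,77/16  ,  44/7,25/3,10,13,13.89,  39, 54,  98]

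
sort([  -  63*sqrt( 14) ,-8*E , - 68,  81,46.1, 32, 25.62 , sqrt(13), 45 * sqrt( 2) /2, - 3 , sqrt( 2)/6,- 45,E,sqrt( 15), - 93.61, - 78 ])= [-63 * sqrt( 14) ,  -  93.61,-78, - 68,  -  45, - 8*E, - 3,  sqrt( 2 ) /6, E,sqrt(13) , sqrt(15),25.62,45*sqrt( 2)/2,32 , 46.1,81 ]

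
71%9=8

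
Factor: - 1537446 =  - 2^1*3^1*17^1 * 15073^1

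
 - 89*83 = -7387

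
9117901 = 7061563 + 2056338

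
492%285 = 207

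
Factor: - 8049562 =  - 2^1*4024781^1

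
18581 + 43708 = 62289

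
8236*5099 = 41995364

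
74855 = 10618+64237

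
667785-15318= 652467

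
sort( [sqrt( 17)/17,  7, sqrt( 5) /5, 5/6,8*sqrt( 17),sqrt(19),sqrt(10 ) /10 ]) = [sqrt( 17 ) /17 , sqrt( 10) /10, sqrt( 5) /5,5/6,sqrt( 19),7,8*sqrt( 17)]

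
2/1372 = 1/686 = 0.00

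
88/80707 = 8/7337=0.00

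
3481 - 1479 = 2002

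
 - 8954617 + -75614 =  - 9030231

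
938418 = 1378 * 681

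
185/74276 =185/74276 = 0.00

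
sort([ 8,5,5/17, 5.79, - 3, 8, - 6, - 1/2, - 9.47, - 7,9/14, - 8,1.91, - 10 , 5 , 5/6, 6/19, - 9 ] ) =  [-10, - 9.47,-9, - 8,-7, - 6,-3, - 1/2,5/17, 6/19,9/14, 5/6, 1.91, 5, 5,5.79, 8,8]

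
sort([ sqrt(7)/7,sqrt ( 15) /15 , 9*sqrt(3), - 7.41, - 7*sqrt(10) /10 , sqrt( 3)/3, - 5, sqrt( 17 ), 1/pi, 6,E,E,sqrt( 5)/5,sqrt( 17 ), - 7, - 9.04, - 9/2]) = [ - 9.04, -7.41, - 7, - 5, - 9/2,-7*sqrt(10)/10 , sqrt( 15)/15, 1/pi, sqrt( 7)/7,  sqrt ( 5)/5,sqrt( 3 )/3, E,E,sqrt( 17),sqrt( 17), 6,9 * sqrt( 3)] 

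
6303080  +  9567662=15870742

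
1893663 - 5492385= - 3598722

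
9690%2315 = 430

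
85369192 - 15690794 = 69678398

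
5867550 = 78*75225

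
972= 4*243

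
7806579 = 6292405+1514174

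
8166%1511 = 611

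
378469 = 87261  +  291208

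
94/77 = 1 + 17/77 = 1.22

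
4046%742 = 336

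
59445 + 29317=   88762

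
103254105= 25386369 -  - 77867736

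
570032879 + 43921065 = 613953944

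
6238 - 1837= 4401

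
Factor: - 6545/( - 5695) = 77/67 = 7^1 *11^1*67^( - 1) 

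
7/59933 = 7/59933= 0.00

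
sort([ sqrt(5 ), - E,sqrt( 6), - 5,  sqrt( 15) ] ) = [ - 5, - E,  sqrt( 5), sqrt(6), sqrt(15 ) ] 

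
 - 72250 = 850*( - 85)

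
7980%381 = 360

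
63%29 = 5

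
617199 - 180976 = 436223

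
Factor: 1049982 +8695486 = 2^2*23^1*105929^1 = 9745468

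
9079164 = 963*9428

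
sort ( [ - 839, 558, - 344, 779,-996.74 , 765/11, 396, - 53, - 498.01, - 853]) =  [ - 996.74, - 853, - 839, - 498.01, - 344, - 53,  765/11, 396,558, 779 ]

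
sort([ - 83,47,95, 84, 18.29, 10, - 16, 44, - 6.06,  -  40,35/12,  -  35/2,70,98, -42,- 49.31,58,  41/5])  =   [  -  83, - 49.31,-42,  -  40,-35/2, - 16,-6.06,35/12,41/5 , 10,18.29,44,47,  58, 70,84,95, 98]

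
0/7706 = 0= 0.00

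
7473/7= 7473/7 =1067.57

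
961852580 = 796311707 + 165540873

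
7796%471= 260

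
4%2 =0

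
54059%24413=5233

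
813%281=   251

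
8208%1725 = 1308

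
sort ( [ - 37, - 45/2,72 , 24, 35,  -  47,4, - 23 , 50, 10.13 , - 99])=[ - 99, - 47, - 37, - 23, - 45/2 , 4,  10.13 , 24, 35,50,  72]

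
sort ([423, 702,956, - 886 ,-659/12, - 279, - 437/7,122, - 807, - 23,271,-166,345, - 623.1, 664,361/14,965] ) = [ - 886, - 807, - 623.1, - 279, - 166, - 437/7,-659/12,  -  23, 361/14, 122, 271,345,423,664, 702,956 , 965]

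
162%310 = 162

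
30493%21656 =8837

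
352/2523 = 352/2523  =  0.14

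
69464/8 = 8683= 8683.00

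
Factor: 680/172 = 2^1 * 5^1*17^1*43^( - 1) = 170/43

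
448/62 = 7+7/31 = 7.23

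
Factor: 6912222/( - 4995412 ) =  - 2^( - 1)*3^1*59^( - 1)*61^ (  -  1 )*347^( - 1)*1152037^1 = - 3456111/2497706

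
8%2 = 0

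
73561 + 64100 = 137661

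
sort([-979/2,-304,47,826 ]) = [-979/2,  -  304, 47, 826] 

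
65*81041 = 5267665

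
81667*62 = 5063354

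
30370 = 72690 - 42320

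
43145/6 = 43145/6  =  7190.83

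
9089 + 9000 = 18089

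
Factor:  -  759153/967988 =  - 2^(  -  2 )*3^1*7^( - 1)*59^1*181^( - 1 )*191^( -1)*4289^1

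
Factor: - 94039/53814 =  - 2^( - 1)*3^( - 1 )*11^1*83^1*103^1*8969^( - 1)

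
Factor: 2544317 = 181^1*14057^1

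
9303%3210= 2883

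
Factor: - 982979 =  - 31^1*37^1 *857^1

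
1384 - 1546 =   -  162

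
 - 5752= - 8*719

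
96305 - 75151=21154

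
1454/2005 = 1454/2005 = 0.73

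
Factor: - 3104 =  - 2^5 * 97^1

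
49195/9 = 49195/9 = 5466.11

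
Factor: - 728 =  - 2^3*7^1*13^1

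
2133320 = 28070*76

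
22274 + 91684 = 113958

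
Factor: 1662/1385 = 2^1* 3^1*5^( - 1) =6/5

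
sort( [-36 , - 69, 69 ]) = [ - 69 , - 36,69 ]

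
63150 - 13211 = 49939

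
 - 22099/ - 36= 22099/36= 613.86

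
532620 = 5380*99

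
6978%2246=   240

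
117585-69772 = 47813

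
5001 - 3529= 1472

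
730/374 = 1 + 178/187 = 1.95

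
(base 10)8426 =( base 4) 2003222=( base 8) 20352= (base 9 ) 12502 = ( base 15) 276B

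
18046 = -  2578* (  -  7)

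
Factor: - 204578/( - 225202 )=11^1 * 17^1*547^1*112601^ ( - 1 ) = 102289/112601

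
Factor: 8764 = 2^2*7^1*313^1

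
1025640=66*15540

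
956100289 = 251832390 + 704267899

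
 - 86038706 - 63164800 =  - 149203506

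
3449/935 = 3 + 644/935  =  3.69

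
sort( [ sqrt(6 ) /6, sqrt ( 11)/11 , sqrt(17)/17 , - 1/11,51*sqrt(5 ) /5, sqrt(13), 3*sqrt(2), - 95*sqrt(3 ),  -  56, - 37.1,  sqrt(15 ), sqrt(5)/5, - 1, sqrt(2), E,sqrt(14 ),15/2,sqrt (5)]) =[ - 95*sqrt (3), - 56,-37.1,-1,-1/11,sqrt( 17)/17,  sqrt (11 ) /11, sqrt(6 ) /6, sqrt(5) /5 , sqrt (2 ),  sqrt(5 ), E, sqrt( 13 ), sqrt ( 14 ), sqrt( 15 ),3*sqrt( 2),15/2, 51*sqrt(5)/5]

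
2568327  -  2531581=36746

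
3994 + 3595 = 7589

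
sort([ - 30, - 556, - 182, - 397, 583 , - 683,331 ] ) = [ - 683, - 556,-397, - 182,- 30, 331,583 ] 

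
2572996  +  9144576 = 11717572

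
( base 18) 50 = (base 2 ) 1011010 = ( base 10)90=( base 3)10100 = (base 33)2o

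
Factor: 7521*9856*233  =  17271585408 = 2^7 * 3^1 *7^1*11^1*23^1*109^1* 233^1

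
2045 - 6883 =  - 4838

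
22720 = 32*710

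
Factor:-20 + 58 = 38 = 2^1*19^1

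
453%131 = 60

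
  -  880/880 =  - 1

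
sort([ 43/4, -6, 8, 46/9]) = [ - 6,46/9,  8, 43/4] 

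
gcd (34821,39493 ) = 73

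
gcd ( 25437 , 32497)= 1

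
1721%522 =155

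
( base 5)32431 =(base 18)6G9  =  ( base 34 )1vv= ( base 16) 8c1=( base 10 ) 2241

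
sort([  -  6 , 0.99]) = [ - 6,0.99] 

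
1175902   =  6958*169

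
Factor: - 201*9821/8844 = - 2^( - 2 )*7^1*11^( - 1 ) * 23^1 * 61^1= - 9821/44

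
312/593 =312/593 = 0.53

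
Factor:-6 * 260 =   -  1560 = -  2^3*3^1*5^1 *13^1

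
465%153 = 6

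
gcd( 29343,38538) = 3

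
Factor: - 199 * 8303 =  - 1652297 = -19^2*23^1*199^1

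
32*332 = 10624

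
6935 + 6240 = 13175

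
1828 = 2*914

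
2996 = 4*749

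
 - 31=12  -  43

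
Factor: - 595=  - 5^1*7^1*17^1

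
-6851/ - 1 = 6851+ 0/1 = 6851.00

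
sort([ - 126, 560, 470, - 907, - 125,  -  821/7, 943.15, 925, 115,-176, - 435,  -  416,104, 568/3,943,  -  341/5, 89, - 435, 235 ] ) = [  -  907, - 435  ,- 435, - 416, - 176, - 126, - 125,  -  821/7 , - 341/5,89,104, 115,568/3, 235,  470, 560, 925, 943 , 943.15] 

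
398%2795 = 398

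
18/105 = 6/35 = 0.17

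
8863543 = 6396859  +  2466684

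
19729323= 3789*5207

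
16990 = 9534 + 7456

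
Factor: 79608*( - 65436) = -2^5*3^2* 7^1*19^1*31^1*41^1*107^1 = - 5209229088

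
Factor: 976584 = 2^3*3^1*7^1 *5813^1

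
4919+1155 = 6074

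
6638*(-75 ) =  - 497850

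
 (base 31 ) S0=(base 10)868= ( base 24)1c4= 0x364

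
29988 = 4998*6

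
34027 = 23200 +10827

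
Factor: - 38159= -11^1 * 3469^1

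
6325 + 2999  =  9324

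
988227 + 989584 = 1977811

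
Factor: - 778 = -2^1* 389^1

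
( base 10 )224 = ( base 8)340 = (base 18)c8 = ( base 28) 80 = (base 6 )1012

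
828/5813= 828/5813 = 0.14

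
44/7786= 22/3893 = 0.01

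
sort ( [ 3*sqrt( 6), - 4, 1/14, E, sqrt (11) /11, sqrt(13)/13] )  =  [ - 4, 1/14, sqrt ( 13 ) /13, sqrt(11 ) /11, E, 3 * sqrt( 6)]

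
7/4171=7/4171 = 0.00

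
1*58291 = 58291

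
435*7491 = 3258585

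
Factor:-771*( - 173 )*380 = 50685540 = 2^2*3^1*5^1* 19^1*173^1*257^1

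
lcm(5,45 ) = 45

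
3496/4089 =3496/4089= 0.85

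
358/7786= 179/3893=0.05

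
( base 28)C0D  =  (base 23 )HIE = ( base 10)9421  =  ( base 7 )36316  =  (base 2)10010011001101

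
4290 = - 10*( - 429) 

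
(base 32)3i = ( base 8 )162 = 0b1110010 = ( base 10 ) 114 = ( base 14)82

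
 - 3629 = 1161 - 4790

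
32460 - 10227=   22233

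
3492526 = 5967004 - 2474478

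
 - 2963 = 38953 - 41916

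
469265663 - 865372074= - 396106411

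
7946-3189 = 4757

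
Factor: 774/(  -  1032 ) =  - 3/4 = - 2^ ( - 2)*3^1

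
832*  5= 4160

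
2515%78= 19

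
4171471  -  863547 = 3307924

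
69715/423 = 69715/423 = 164.81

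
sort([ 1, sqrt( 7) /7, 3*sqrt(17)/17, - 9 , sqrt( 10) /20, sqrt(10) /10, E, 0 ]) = [ - 9, 0,sqrt(10 ) /20, sqrt (10 )/10, sqrt (7) /7, 3 * sqrt(17 ) /17,  1, E] 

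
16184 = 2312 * 7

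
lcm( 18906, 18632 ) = 1285608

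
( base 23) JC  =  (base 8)701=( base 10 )449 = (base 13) 287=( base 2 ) 111000001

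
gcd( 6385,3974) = 1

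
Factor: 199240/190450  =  2^2*5^( - 1)*13^( - 1 ) * 17^1 = 68/65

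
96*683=65568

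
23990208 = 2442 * 9824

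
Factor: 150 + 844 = 994= 2^1*7^1*71^1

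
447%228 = 219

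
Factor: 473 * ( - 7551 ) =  - 3571623 = - 3^2*11^1 * 43^1 * 839^1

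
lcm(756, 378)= 756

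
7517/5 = 7517/5 = 1503.40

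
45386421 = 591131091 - 545744670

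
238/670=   119/335=   0.36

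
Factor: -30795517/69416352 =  - 2^(  -  5) *3^( - 5 )*17^1*79^( - 1)*113^( - 1 )*757^1*2393^1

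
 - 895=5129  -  6024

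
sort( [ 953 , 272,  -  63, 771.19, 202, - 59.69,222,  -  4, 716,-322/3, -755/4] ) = [ - 755/4, - 322/3,  -  63 ,  -  59.69,- 4 , 202 , 222, 272,716 , 771.19,953] 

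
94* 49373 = 4641062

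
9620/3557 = 9620/3557 = 2.70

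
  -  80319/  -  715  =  80319/715 = 112.33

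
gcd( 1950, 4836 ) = 78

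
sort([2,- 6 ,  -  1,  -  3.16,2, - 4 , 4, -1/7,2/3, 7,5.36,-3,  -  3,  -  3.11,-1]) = [-6,-4,  -  3.16, -3.11  ,-3, -3, - 1,-1,-1/7,2/3,2, 2,4,5.36,7]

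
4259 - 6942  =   - 2683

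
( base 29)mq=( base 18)20g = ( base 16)298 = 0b1010011000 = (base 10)664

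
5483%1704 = 371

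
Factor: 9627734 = 2^1* 257^1*18731^1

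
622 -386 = 236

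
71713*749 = 53713037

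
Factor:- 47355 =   -  3^1 * 5^1 *7^1 * 11^1 * 41^1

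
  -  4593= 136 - 4729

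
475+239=714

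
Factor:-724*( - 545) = 2^2*5^1*109^1*181^1 = 394580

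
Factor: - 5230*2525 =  - 2^1 * 5^3*101^1 *523^1 = - 13205750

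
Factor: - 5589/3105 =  - 9/5 = - 3^2*5^( - 1 ) 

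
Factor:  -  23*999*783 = -3^6*23^1 *29^1*37^1 = - 17990991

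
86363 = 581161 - 494798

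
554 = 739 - 185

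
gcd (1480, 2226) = 2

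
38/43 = 38/43 = 0.88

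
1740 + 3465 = 5205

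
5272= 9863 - 4591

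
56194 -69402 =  - 13208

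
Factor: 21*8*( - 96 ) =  - 2^8*3^2*7^1 = -16128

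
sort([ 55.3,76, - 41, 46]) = [-41, 46,  55.3,76 ] 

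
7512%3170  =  1172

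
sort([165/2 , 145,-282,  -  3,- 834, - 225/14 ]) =[ -834, - 282, - 225/14, - 3,165/2,145]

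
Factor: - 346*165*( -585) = 2^1*  3^3*5^2*11^1*13^1*173^1 = 33397650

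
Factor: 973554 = 2^1*3^1*211^1*769^1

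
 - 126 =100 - 226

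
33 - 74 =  - 41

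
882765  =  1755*503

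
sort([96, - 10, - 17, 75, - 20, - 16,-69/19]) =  [ - 20, - 17, - 16, - 10, - 69/19,75,96]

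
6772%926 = 290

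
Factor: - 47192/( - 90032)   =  2^( - 1)*331^( - 1)*347^1= 347/662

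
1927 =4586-2659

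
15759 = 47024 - 31265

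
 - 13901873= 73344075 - 87245948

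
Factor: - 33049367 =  - 13^1 *23^1*110533^1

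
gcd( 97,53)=1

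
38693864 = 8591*4504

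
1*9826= 9826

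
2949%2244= 705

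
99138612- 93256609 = 5882003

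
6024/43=140 + 4/43 = 140.09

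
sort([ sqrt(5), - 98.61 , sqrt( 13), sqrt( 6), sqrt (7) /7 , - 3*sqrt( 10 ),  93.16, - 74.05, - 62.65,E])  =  [ - 98.61,  -  74.05,-62.65, - 3*sqrt( 10),sqrt(7) /7, sqrt(5),sqrt ( 6),E, sqrt(13), 93.16]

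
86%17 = 1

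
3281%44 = 25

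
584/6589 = 584/6589 = 0.09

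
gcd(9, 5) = 1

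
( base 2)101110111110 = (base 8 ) 5676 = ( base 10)3006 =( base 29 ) 3GJ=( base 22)64e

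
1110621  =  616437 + 494184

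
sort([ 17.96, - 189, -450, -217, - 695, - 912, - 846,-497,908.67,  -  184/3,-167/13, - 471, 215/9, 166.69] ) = [-912,-846,-695, - 497, - 471, - 450 , - 217, - 189,-184/3, - 167/13,17.96,215/9,166.69, 908.67]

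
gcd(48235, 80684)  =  877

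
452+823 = 1275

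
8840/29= 8840/29 = 304.83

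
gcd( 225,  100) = 25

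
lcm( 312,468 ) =936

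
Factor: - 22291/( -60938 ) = 2^( - 1)*22291^1*30469^(- 1)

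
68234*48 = 3275232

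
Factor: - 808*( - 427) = 345016 =2^3*7^1*61^1*101^1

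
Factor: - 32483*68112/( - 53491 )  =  2^4 * 3^2*11^2 * 43^1*149^(-1 )*359^( - 1 )*2953^1 = 2212482096/53491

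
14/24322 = 7/12161 = 0.00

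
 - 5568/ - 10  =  556 + 4/5 =556.80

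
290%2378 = 290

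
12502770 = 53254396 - 40751626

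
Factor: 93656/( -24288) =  - 2^ (-2)*3^(  -  1)*11^(-1) * 509^1 = - 509/132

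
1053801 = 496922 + 556879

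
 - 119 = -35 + -84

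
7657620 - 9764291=  -  2106671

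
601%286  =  29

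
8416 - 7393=1023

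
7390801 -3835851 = 3554950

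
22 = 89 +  - 67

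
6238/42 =148 + 11/21 = 148.52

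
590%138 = 38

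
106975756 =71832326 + 35143430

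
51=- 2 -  - 53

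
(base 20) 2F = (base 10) 55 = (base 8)67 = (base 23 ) 29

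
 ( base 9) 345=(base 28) A4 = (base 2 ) 100011100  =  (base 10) 284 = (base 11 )239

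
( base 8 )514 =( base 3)110022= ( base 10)332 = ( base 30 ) B2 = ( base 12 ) 238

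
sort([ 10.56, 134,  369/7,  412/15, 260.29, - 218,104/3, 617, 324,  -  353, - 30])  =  [  -  353, - 218, - 30, 10.56, 412/15,104/3,369/7, 134,260.29,324, 617 ] 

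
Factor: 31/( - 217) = - 1/7 =- 7^( - 1 )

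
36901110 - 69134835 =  - 32233725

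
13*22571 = 293423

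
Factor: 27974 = 2^1 * 71^1*197^1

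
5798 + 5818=11616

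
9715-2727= 6988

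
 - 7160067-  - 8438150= 1278083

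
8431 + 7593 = 16024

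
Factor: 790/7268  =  5/46=2^(-1)  *5^1*23^ ( - 1) 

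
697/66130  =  41/3890 =0.01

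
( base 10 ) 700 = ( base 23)17A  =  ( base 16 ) 2bc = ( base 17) 273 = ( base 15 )31A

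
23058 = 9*2562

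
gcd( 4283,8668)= 1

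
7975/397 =7975/397 = 20.09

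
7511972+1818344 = 9330316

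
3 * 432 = 1296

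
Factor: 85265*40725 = 3^2*5^3*181^1*17053^1 = 3472417125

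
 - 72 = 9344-9416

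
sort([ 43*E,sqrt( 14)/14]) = [ sqrt(14 )/14,43*E ]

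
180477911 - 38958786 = 141519125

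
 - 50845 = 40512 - 91357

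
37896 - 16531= 21365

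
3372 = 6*562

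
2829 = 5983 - 3154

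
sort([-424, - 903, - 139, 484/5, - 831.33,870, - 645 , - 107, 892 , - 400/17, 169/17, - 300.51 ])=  [ - 903, - 831.33,-645, - 424, - 300.51, - 139,  -  107, - 400/17,169/17, 484/5,870,892]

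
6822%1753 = 1563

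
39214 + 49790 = 89004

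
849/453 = 283/151 = 1.87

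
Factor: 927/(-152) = -2^( - 3) * 3^2  *19^ (-1)*103^1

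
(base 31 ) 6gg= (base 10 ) 6278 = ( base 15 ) 1cd8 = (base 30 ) 6t8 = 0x1886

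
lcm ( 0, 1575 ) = 0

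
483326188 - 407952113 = 75374075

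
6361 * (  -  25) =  - 159025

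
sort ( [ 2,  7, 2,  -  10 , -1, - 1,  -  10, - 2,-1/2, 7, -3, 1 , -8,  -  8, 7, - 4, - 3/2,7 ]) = [-10, - 10, - 8, - 8, - 4,- 3,  -  2, - 3/2, - 1, - 1, - 1/2,1,2, 2,7,  7,7, 7]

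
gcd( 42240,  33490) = 10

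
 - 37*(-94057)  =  3480109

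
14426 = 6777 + 7649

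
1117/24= 46 + 13/24 = 46.54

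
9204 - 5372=3832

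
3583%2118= 1465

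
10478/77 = 136 + 6/77 = 136.08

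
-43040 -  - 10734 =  - 32306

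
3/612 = 1/204 = 0.00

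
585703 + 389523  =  975226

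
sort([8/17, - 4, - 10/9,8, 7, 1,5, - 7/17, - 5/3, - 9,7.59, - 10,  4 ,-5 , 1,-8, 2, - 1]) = [ - 10, - 9, - 8, - 5, -4, - 5/3, - 10/9, - 1, - 7/17,8/17, 1,1, 2, 4,  5, 7, 7.59, 8 ] 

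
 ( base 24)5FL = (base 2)110010111101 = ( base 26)4lb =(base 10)3261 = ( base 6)23033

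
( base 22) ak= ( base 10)240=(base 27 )8O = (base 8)360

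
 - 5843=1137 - 6980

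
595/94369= 595/94369= 0.01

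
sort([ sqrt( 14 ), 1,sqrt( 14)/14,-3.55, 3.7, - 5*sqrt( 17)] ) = [ - 5 * sqrt( 17), - 3.55, sqrt( 14) /14, 1,3.7, sqrt( 14)]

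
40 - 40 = 0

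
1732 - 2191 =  - 459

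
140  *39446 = 5522440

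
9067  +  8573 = 17640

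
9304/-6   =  -4652/3  =  -1550.67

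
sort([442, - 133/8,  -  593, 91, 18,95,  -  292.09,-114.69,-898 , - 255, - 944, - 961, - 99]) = [ - 961, - 944, - 898, - 593, - 292.09, - 255 , - 114.69, - 99, - 133/8 , 18, 91, 95, 442]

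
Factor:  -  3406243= - 79^1*43117^1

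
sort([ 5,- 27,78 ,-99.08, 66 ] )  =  [ - 99.08, - 27, 5, 66, 78] 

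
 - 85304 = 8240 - 93544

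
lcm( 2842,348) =17052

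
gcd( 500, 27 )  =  1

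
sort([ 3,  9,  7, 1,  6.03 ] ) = [1, 3,  6.03,  7, 9 ]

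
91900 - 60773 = 31127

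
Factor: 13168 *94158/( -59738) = -619936272/29869 = -2^4*3^2*7^(-1 )*17^( -1) *251^(  -  1) *823^1*5231^1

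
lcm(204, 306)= 612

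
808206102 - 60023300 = 748182802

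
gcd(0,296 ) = 296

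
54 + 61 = 115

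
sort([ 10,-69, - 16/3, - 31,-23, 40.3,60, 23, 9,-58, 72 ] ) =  [ - 69,-58, - 31, - 23, - 16/3, 9, 10, 23, 40.3, 60,72 ]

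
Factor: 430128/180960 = 2^(-1)*3^1*5^(- 1)*13^( - 1)*103^1 = 309/130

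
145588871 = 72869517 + 72719354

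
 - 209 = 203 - 412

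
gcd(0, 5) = 5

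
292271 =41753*7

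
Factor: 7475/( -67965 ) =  - 65/591 = -3^ (-1 )*5^1*13^1*197^( - 1)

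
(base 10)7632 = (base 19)122d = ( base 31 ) 7T6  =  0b1110111010000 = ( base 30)8EC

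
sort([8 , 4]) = [4,8] 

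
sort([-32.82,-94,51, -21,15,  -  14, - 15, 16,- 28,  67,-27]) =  [  -  94,-32.82, - 28, - 27 , -21,-15 , - 14, 15, 16,  51, 67]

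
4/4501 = 4/4501 = 0.00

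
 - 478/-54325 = 478/54325 = 0.01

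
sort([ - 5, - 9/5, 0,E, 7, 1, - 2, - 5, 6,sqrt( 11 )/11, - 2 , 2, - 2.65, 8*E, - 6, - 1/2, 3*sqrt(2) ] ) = [-6,-5, -5,-2.65, - 2, - 2, - 9/5,-1/2,0,sqrt( 11 ) /11, 1, 2,E,3*sqrt(2 ),  6, 7, 8*E ]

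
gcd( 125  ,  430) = 5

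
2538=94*27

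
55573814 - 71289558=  - 15715744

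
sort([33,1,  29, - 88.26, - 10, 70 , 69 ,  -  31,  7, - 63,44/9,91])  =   [ - 88.26, - 63 , - 31, - 10, 1, 44/9 , 7,29,33,69,70,91]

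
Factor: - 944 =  - 2^4*59^1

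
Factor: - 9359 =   -  7^2 * 191^1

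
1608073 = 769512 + 838561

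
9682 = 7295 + 2387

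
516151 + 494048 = 1010199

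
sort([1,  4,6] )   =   [1,  4, 6 ] 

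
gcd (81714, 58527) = 3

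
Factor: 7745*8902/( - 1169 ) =-2^1*5^1*7^ (- 1) * 167^( - 1)*1549^1*4451^1= - 68945990/1169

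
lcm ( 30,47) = 1410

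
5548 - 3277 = 2271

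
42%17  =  8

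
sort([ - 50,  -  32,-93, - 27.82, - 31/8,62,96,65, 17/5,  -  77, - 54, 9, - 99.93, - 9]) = [ - 99.93, -93, -77,  -  54, - 50, -32, - 27.82,- 9, - 31/8, 17/5,9,62,65 , 96] 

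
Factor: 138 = 2^1*3^1* 23^1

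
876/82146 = 146/13691 = 0.01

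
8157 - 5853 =2304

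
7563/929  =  8+ 131/929 = 8.14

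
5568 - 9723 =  - 4155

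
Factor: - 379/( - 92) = 2^( - 2)*23^(-1)*379^1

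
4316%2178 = 2138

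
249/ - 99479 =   -  249/99479 = -0.00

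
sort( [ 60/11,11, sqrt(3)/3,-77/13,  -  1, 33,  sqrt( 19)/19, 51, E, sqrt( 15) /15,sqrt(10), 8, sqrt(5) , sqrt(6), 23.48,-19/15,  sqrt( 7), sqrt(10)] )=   [ - 77/13,- 19/15, - 1, sqrt ( 19 ) /19,sqrt ( 15)/15,  sqrt( 3 )/3,sqrt ( 5), sqrt(6),sqrt(7), E, sqrt( 10), sqrt(10), 60/11, 8, 11,23.48, 33  ,  51 ]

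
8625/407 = 21 + 78/407 = 21.19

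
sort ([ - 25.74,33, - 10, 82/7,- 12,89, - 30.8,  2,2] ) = [ - 30.8,- 25.74, - 12,-10,  2,  2,82/7,33,89] 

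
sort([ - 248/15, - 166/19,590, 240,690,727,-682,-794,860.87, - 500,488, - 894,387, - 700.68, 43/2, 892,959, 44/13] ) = [ - 894, - 794, - 700.68, - 682, - 500 ,-248/15, - 166/19,44/13, 43/2,240,387,488, 590,690,727, 860.87,892,959 ] 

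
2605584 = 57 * 45712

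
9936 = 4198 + 5738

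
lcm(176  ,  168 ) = 3696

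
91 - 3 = 88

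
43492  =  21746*2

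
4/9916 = 1/2479= 0.00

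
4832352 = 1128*4284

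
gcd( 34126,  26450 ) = 2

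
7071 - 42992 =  - 35921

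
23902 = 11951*2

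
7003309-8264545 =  - 1261236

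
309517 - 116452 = 193065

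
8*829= 6632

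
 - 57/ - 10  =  5 + 7/10= 5.70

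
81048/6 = 13508 = 13508.00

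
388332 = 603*644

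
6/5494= 3/2747 = 0.00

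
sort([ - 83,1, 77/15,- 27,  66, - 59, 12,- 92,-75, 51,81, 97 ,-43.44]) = [ - 92, - 83,- 75,-59,- 43.44,  -  27 , 1, 77/15,  12 , 51 , 66, 81, 97]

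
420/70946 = 210/35473 = 0.01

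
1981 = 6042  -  4061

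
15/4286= 15/4286=0.00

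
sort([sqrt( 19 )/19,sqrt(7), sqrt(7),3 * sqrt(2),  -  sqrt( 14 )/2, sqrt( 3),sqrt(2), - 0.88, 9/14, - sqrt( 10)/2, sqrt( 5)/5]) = [ - sqrt ( 14)/2,  -  sqrt(10 )/2, - 0.88, sqrt (19)/19,sqrt(5)/5, 9/14,sqrt( 2) , sqrt( 3),sqrt(7),  sqrt(7 ),  3*sqrt(2)]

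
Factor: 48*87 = 4176 =2^4*3^2*29^1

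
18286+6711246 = 6729532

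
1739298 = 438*3971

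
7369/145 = 50 + 119/145=   50.82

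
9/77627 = 9/77627 =0.00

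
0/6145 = 0 = 0.00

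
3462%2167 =1295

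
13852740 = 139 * 99660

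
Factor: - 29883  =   - 3^1* 7^1*1423^1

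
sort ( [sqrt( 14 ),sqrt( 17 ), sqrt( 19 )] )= [ sqrt( 14),sqrt( 17),sqrt ( 19)] 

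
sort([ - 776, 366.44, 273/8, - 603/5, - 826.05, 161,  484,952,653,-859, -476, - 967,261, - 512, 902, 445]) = [-967, -859, - 826.05, - 776, - 512, -476, - 603/5,273/8,161,  261,366.44, 445, 484, 653,902,952] 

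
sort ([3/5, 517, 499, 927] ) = [3/5, 499, 517, 927 ] 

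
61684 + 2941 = 64625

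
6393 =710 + 5683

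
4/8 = 1/2  =  0.50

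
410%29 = 4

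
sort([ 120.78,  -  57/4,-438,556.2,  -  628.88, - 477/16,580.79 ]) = [ -628.88, - 438,-477/16,-57/4,120.78, 556.2 , 580.79] 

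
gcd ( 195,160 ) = 5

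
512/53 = 9  +  35/53=9.66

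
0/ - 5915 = 0/1 = - 0.00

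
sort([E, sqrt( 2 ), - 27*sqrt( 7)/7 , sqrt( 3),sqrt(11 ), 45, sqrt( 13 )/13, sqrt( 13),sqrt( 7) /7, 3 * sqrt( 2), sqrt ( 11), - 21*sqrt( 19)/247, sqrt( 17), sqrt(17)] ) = [ - 27*sqrt( 7)/7, - 21*sqrt( 19 )/247,sqrt( 13 )/13, sqrt( 7)/7,sqrt( 2 ),  sqrt( 3),E,sqrt( 11 ), sqrt ( 11),sqrt( 13),  sqrt(17), sqrt( 17),  3*sqrt(2),  45]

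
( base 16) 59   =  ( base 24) 3h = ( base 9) 108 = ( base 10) 89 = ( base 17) 54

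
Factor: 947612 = 2^2*241^1*983^1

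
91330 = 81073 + 10257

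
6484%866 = 422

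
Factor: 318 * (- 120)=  - 2^4*3^2 * 5^1*53^1 = -  38160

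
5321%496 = 361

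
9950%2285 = 810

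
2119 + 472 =2591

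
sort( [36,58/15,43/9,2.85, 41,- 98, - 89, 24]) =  [ - 98,- 89,2.85, 58/15,43/9 , 24,36 , 41]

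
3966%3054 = 912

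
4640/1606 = 2320/803 = 2.89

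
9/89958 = 3/29986 = 0.00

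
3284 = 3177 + 107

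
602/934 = 301/467 = 0.64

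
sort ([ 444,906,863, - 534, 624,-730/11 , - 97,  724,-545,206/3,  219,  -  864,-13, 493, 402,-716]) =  [ - 864, - 716, - 545, -534,-97, - 730/11,-13,206/3 , 219,402,444,493,624, 724 , 863,906]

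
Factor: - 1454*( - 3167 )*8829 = 40655938122=2^1*3^4*109^1*727^1*3167^1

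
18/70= 9/35 =0.26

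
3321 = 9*369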